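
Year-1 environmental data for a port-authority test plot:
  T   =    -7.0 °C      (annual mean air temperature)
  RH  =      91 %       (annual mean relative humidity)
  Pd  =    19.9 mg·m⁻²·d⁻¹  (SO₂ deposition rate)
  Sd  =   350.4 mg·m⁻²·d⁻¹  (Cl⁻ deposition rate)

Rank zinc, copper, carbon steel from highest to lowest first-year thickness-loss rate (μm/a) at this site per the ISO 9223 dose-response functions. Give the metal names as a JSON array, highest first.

["carbon steel", "zinc", "copper"]

zinc: temperature factor f = +0.038·(-17.0) = -0.6460
  SO₂ term: 0.0129·19.9^0.44·exp(0.046·91-0.6460) = 1.658
  Cl⁻ term: 0.0175·350.4^0.57·exp(0.008·91+0.085·-7.0) = 0.5639
  sum: 1.658 + 0.5639 → r_corr = 2.222 μm/a
copper: T≤10 °C ⇒ hinge +0.126·(-7.0−10) = -2.1420
  SO₂ term: 0.0053·19.9^0.26·exp(0.059·91-2.1420) = 0.2907
  Sd branch = 0.01025·Sd^0.27·e^(0.036·RH+0.049·T) = 0.9366 μm/a
  r_corr = 0.2907 + 0.9366 = 1.227 μm/a
carbon steel: temperature factor f = +0.150·(-17.0) = -2.5500
  Pd branch = 1.77·Pd^0.52·e^(0.02·RH+f) = 4.04 μm/a
  Cl⁻ term: 0.102·350.4^0.62·exp(0.033·91+0.04·-7.0) = 58.72
  r_corr = 4.04 + 58.72 = 62.76 μm/a
Ordering by μm/a: carbon steel (62.8) > zinc (2.22) > copper (1.23)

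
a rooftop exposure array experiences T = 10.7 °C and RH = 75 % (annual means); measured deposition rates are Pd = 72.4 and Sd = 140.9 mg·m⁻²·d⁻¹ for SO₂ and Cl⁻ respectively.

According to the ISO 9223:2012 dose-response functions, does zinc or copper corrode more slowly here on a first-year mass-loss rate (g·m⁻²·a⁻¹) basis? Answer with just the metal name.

zinc: temperature factor f = -0.071·(0.7) = -0.0497
  SO₂ term: 0.0129·72.4^0.44·exp(0.046·75-0.0497) = 2.545
  Sd branch = 0.0175·Sd^0.57·e^(0.008·RH+0.085·T) = 1.329 μm/a
  r_corr = 2.545 + 1.329 = 3.873 μm/a
  mass loss = 3.873 μm/a × 7.14 g/cm³ = 27.66 g·m⁻²·a⁻¹
copper: temperature factor f = -0.080·(0.7) = -0.0560
  Pd branch = 0.0053·Pd^0.26·e^(0.059·RH+f) = 1.274 μm/a
  Sd branch = 0.01025·Sd^0.27·e^(0.036·RH+0.049·T) = 0.98 μm/a
  r_corr = 1.274 + 0.98 = 2.254 μm/a
  mass loss = 2.254 μm/a × 8.96 g/cm³ = 20.2 g·m⁻²·a⁻¹
Ordering by g·m⁻²·a⁻¹: zinc (27.7) > copper (20.2)

copper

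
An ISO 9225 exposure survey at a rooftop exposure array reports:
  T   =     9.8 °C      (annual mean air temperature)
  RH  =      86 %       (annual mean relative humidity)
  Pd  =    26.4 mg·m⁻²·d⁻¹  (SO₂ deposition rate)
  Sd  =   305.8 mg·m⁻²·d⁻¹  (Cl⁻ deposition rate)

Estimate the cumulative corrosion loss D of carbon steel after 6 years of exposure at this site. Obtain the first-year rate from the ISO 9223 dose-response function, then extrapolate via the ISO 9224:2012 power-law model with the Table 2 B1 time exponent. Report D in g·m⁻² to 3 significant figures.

D(6) = 2.85e+03 g·m⁻²

carbon steel: f(T) = +0.150·(T−10) [T≤10 °C] = -0.0300
  SO₂ term: 1.77·26.4^0.52·exp(0.02·86-0.0300) = 52.62
  Cl⁻ term: 0.102·305.8^0.62·exp(0.033·86+0.04·9.8) = 89.61
  sum: 52.62 + 89.61 → r_corr = 142.2 μm/a
Long-term exponent b (ISO 9224 Table 2, B1) = 0.523
  D(6) = 142.2 × 6^0.523 = 142.2 × 2.553 = 363 μm
  Mass loss = 363 μm × 7.85 g/cm³ = 2850 g·m⁻²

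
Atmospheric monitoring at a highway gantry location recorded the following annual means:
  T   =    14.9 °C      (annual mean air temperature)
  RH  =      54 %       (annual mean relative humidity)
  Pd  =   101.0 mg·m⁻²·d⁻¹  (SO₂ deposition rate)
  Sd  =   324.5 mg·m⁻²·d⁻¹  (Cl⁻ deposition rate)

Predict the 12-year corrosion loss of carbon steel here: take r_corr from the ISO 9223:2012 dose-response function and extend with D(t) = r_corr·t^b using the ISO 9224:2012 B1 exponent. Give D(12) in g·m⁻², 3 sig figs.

carbon steel: f(T) = -0.054·(T−10) [T>10 °C] = -0.2646
  sulphur-dioxide contribution → 44.09 μm/a
  chloride contribution → 39.66 μm/a
  total first-year rate 83.75 μm/a
ISO 9224: D(t) = r_corr · t^b with b = 0.523 (carbon steel, B1)
  D(12) = 83.75 × 12^0.523 = 83.75 × 3.668 = 307.2 μm
  Mass loss = 307.2 μm × 7.85 g/cm³ = 2411 g·m⁻²

D(12) = 2.41e+03 g·m⁻²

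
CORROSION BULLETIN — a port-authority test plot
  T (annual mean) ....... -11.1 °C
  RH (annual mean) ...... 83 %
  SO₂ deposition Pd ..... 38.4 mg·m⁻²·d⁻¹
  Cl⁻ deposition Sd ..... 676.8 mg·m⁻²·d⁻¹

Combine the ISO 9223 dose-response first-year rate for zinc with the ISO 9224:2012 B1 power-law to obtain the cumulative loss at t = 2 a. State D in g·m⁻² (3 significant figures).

zinc: f(T) = +0.038·(T−10) [T≤10 °C] = -0.8018
  SO₂ term: 0.0129·38.4^0.44·exp(0.046·83-0.8018) = 1.311
  Cl⁻ term: 0.0175·676.8^0.57·exp(0.008·83+0.085·-11.1) = 0.5433
  sum: 1.311 + 0.5433 → r_corr = 1.854 μm/a
Power-law: D(2) = r_corr · 2^0.813
  D(2) = 1.854 × 2^0.813 = 1.854 × 1.757 = 3.258 μm
  Mass loss = 3.258 μm × 7.14 g/cm³ = 23.26 g·m⁻²

D(2) = 23.3 g·m⁻²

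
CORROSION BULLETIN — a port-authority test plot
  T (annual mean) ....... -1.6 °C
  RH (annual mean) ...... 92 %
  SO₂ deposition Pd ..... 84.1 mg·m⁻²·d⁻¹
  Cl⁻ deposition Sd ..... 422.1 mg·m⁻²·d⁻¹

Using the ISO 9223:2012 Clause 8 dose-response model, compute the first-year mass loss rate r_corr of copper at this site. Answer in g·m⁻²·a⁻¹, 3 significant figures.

copper: temperature factor f = +0.126·(-11.6) = -1.4616
  SO₂ term: 0.0053·84.1^0.26·exp(0.059·92-1.4616) = 0.8857
  Cl⁻ term: 0.01025·422.1^0.27·exp(0.036·92+0.049·-1.6) = 1.33
  r_corr = 0.8857 + 1.33 = 2.216 μm/a
Convert to mass loss: 2.216 μm/a × 8.96 g/cm³ = 19.85 g·m⁻²·a⁻¹

r_corr = 19.9 g·m⁻²·a⁻¹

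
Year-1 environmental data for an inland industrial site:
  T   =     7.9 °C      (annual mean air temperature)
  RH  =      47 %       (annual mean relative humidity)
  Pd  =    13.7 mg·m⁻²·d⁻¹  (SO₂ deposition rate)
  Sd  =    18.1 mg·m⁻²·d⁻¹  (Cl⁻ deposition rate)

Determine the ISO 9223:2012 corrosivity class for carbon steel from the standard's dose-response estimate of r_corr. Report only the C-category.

carbon steel: f(T) = +0.150·(T−10) [T≤10 °C] = -0.3150
  SO₂ term: 1.77·13.7^0.52·exp(0.02·47-0.3150) = 12.9
  Sd branch = 0.102·Sd^0.62·e^(0.033·RH+0.04·T) = 3.974 μm/a
  r_corr = 12.9 + 3.974 = 16.87 μm/a
16.9 μm/a falls in (1.3, 25] for carbon steel → category C2

C2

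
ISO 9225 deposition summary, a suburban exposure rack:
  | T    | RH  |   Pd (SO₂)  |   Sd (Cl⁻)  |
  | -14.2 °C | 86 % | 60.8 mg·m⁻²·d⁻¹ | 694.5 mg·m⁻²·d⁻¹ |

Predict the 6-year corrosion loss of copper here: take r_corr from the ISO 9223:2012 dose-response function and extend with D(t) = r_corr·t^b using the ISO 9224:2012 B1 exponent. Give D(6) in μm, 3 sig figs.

D(6) = 2.57 μm

copper: f(T) = +0.126·(T−10) [T≤10 °C] = -3.0492
  Pd branch = 0.0053·Pd^0.26·e^(0.059·RH+f) = 0.1168 μm/a
  Cl⁻ term: 0.01025·694.5^0.27·exp(0.036·86+0.049·-14.2) = 0.6613
  sum: 0.1168 + 0.6613 → r_corr = 0.7781 μm/a
ISO 9224: D(t) = r_corr · t^b with b = 0.667 (copper, B1)
  D(6) = 0.7781 × 6^0.667 = 0.7781 × 3.304 = 2.571 μm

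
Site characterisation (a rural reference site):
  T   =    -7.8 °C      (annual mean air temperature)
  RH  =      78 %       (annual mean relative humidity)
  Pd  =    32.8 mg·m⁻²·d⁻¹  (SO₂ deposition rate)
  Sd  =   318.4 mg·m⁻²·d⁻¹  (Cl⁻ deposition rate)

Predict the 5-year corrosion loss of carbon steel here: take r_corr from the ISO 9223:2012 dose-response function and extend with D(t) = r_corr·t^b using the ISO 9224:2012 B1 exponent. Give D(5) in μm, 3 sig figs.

carbon steel: T≤10 °C ⇒ hinge +0.150·(-7.8−10) = -2.6700
  Pd branch = 1.77·Pd^0.52·e^(0.02·RH+f) = 3.582 μm/a
  Cl⁻ term: 0.102·318.4^0.62·exp(0.033·78+0.04·-7.8) = 34.9
  r_corr = 3.582 + 34.9 = 38.48 μm/a
ISO 9224: D(t) = r_corr · t^b with b = 0.523 (carbon steel, B1)
  D(5) = 38.48 × 5^0.523 = 38.48 × 2.32 = 89.29 μm

D(5) = 89.3 μm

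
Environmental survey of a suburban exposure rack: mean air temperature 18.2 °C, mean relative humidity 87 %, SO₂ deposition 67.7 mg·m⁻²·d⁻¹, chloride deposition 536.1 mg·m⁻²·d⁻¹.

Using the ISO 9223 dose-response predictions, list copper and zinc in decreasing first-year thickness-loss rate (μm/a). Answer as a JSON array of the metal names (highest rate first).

copper: f(T) = -0.080·(T−10) [T>10 °C] = -0.6560
  SO₂ term: 0.0053·67.7^0.26·exp(0.059·87-0.6560) = 1.395
  Sd branch = 0.01025·Sd^0.27·e^(0.036·RH+0.049·T) = 3.127 μm/a
  r_corr = 1.395 + 3.127 = 4.522 μm/a
zinc: temperature factor f = -0.071·(8.2) = -0.5822
  Pd branch = 0.0129·Pd^0.44·e^(0.046·RH+f) = 2.519 μm/a
  Cl⁻ term: 0.0175·536.1^0.57·exp(0.008·87+0.085·18.2) = 5.927
  r_corr = 2.519 + 5.927 = 8.446 μm/a
Ordering by μm/a: zinc (8.45) > copper (4.52)

["zinc", "copper"]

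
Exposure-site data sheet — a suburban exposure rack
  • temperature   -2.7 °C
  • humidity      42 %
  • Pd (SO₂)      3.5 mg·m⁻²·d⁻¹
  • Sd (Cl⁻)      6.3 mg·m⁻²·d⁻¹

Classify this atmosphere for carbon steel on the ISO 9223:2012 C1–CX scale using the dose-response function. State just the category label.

C2

carbon steel: T≤10 °C ⇒ hinge +0.150·(-2.7−10) = -1.9050
  sulphur-dioxide contribution → 1.17 μm/a
  chloride contribution → 1.146 μm/a
  total first-year rate 2.317 μm/a
ISO 9223 Table 2 (carbon steel): 1.3 < 2.32 ≤ 25 μm/a ⇒ C2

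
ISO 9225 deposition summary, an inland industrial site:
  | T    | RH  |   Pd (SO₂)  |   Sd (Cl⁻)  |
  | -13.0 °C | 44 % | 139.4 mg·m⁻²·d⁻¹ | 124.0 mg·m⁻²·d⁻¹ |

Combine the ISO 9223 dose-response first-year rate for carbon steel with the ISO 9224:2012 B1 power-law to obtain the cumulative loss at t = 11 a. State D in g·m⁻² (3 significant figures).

carbon steel: f(T) = +0.150·(T−10) [T≤10 °C] = -3.4500
  SO₂ term: 1.77·139.4^0.52·exp(0.02·44-3.4500) = 1.765
  Cl⁻ term: 0.102·124.0^0.62·exp(0.033·44+0.04·-13.0) = 5.144
  sum: 1.765 + 5.144 → r_corr = 6.909 μm/a
Power-law: D(11) = r_corr · 11^0.523
  D(11) = 6.909 × 11^0.523 = 6.909 × 3.505 = 24.21 μm
  Mass loss = 24.21 μm × 7.85 g/cm³ = 190.1 g·m⁻²

D(11) = 190 g·m⁻²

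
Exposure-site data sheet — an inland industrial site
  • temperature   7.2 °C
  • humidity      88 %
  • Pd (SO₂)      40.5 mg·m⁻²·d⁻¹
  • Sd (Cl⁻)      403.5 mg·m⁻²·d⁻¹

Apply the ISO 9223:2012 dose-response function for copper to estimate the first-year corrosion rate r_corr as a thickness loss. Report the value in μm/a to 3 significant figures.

r_corr = 3.50 μm/a

copper: f(T) = +0.126·(T−10) [T≤10 °C] = -0.3528
  Pd branch = 0.0053·Pd^0.26·e^(0.059·RH+f) = 1.753 μm/a
  Cl⁻ term: 0.01025·403.5^0.27·exp(0.036·88+0.049·7.2) = 1.751
  sum: 1.753 + 1.751 → r_corr = 3.505 μm/a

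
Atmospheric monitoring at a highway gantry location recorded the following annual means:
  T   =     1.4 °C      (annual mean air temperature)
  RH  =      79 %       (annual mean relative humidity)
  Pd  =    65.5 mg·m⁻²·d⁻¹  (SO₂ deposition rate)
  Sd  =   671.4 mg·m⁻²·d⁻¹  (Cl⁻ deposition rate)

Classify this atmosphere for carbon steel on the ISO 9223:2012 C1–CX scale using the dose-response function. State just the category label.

carbon steel: f(T) = +0.150·(T−10) [T≤10 °C] = -1.2900
  sulphur-dioxide contribution → 20.81 μm/a
  chloride contribution → 82.77 μm/a
  ⇒ r_corr(carbon steel) = 103.6 μm/a
ISO 9223 Table 2 (carbon steel): 80 < 104 ≤ 200 μm/a ⇒ C5

C5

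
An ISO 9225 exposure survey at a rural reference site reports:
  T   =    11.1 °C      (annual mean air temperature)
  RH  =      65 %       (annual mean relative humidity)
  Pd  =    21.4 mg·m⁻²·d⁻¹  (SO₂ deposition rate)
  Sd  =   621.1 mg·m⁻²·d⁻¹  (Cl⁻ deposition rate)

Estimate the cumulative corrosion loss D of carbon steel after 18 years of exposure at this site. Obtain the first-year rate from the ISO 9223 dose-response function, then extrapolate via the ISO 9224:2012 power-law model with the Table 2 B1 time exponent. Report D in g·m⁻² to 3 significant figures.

D(18) = 3.68e+03 g·m⁻²

carbon steel: temperature factor f = -0.054·(1.1) = -0.0594
  SO₂ term: 1.77·21.4^0.52·exp(0.02·65-0.0594) = 30.1
  Cl⁻ term: 0.102·621.1^0.62·exp(0.033·65+0.04·11.1) = 73.24
  r_corr = 30.1 + 73.24 = 103.3 μm/a
ISO 9224: D(t) = r_corr · t^b with b = 0.523 (carbon steel, B1)
  D(18) = 103.3 × 18^0.523 = 103.3 × 4.534 = 468.6 μm
  Mass loss = 468.6 μm × 7.85 g/cm³ = 3678 g·m⁻²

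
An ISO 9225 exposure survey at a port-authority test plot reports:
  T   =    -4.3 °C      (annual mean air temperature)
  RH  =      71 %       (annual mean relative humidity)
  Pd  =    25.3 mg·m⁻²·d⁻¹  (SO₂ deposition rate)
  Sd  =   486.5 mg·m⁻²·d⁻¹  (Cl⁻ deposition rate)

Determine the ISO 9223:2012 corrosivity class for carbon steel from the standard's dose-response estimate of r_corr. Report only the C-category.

C3

carbon steel: f(T) = +0.150·(T−10) [T≤10 °C] = -2.1450
  Pd branch = 1.77·Pd^0.52·e^(0.02·RH+f) = 4.6 μm/a
  Cl⁻ term: 0.102·486.5^0.62·exp(0.033·71+0.04·-4.3) = 41.44
  r_corr = 4.6 + 41.44 = 46.04 μm/a
ISO 9223 Table 2 (carbon steel): 25 < 46 ≤ 50 μm/a ⇒ C3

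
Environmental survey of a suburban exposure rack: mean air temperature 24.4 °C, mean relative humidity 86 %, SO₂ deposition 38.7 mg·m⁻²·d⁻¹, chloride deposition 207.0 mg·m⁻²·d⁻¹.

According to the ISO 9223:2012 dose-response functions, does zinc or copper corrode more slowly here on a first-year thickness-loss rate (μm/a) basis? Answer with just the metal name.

zinc: temperature factor f = -0.071·(14.4) = -1.0224
  sulphur-dioxide contribution → 1.211 μm/a
  chloride contribution → 5.79 μm/a
  total first-year rate 7.001 μm/a
copper: temperature factor f = -0.080·(14.4) = -1.1520
  sulphur-dioxide contribution → 0.6924 μm/a
  chloride contribution → 3.161 μm/a
  ⇒ r_corr(copper) = 3.854 μm/a
Ordering by μm/a: zinc (7) > copper (3.85)

copper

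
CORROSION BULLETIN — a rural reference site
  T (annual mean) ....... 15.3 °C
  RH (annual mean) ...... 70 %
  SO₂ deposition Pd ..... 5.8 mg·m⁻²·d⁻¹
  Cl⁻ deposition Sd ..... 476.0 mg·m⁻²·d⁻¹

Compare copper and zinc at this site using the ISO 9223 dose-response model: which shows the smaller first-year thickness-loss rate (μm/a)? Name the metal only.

copper

copper: f(T) = -0.080·(T−10) [T>10 °C] = -0.4240
  sulphur-dioxide contribution → 0.3406 μm/a
  chloride contribution → 1.425 μm/a
  ⇒ r_corr(copper) = 1.765 μm/a
zinc: f(T) = -0.071·(T−10) [T>10 °C] = -0.3763
  sulphur-dioxide contribution → 0.4803 μm/a
  chloride contribution → 3.778 μm/a
  ⇒ r_corr(zinc) = 4.258 μm/a
Ordering by μm/a: zinc (4.26) > copper (1.77)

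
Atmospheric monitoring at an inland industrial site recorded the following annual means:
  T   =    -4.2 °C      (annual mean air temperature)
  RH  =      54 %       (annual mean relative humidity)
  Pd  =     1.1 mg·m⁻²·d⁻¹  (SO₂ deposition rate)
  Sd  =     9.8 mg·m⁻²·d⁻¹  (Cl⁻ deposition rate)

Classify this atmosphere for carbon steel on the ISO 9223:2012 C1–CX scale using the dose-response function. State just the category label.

carbon steel: T≤10 °C ⇒ hinge +0.150·(-4.2−10) = -2.1300
  sulphur-dioxide contribution → 0.6509 μm/a
  chloride contribution → 2.109 μm/a
  ⇒ r_corr(carbon steel) = 2.76 μm/a
ISO 9223 Table 2 (carbon steel): 1.3 < 2.76 ≤ 25 μm/a ⇒ C2

C2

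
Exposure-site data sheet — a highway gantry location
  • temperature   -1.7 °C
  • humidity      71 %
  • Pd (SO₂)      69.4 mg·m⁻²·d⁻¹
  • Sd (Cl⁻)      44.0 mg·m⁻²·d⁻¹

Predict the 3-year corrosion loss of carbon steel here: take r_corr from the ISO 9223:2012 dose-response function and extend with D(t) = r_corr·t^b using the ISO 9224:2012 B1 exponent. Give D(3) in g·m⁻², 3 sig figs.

carbon steel: T≤10 °C ⇒ hinge +0.150·(-1.7−10) = -1.7550
  sulphur-dioxide contribution → 11.48 μm/a
  chloride contribution → 10.36 μm/a
  ⇒ r_corr(carbon steel) = 21.85 μm/a
Power-law: D(3) = r_corr · 3^0.523
  D(3) = 21.85 × 3^0.523 = 21.85 × 1.776 = 38.81 μm
  Mass loss = 38.81 μm × 7.85 g/cm³ = 304.6 g·m⁻²

D(3) = 305 g·m⁻²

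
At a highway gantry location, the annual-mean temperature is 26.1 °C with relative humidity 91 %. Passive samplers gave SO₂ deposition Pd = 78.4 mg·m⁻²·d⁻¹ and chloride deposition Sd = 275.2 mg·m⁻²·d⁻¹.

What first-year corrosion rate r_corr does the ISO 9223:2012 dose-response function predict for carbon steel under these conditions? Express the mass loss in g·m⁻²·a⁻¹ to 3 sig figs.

r_corr = 1.84e+03 g·m⁻²·a⁻¹

carbon steel: temperature factor f = -0.054·(16.1) = -0.8694
  Pd branch = 1.77·Pd^0.52·e^(0.02·RH+f) = 44.24 μm/a
  Sd branch = 0.102·Sd^0.62·e^(0.033·RH+0.04·T) = 190 μm/a
  sum: 44.24 + 190 → r_corr = 234.3 μm/a
Convert to mass loss: 234.3 μm/a × 7.85 g/cm³ = 1839 g·m⁻²·a⁻¹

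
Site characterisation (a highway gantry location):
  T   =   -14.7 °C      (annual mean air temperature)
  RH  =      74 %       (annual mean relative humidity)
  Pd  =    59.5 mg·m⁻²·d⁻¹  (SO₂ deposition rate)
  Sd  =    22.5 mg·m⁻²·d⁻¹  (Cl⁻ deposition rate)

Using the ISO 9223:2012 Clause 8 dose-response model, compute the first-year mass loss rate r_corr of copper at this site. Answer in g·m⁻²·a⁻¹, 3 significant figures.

r_corr = 1.97 g·m⁻²·a⁻¹

copper: temperature factor f = +0.126·(-24.7) = -3.1122
  sulphur-dioxide contribution → 0.05372 μm/a
  chloride contribution → 0.1659 μm/a
  ⇒ r_corr(copper) = 0.2197 μm/a
Convert to mass loss: 0.2197 μm/a × 8.96 g/cm³ = 1.968 g·m⁻²·a⁻¹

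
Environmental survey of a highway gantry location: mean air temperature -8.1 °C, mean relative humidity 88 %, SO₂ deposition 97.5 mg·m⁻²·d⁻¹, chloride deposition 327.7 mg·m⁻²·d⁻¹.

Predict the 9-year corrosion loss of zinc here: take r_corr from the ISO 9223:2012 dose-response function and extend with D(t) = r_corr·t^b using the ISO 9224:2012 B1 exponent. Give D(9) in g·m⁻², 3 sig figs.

zinc: temperature factor f = +0.038·(-18.1) = -0.6878
  Pd branch = 0.0129·Pd^0.44·e^(0.046·RH+f) = 2.787 μm/a
  Sd branch = 0.0175·Sd^0.57·e^(0.008·RH+0.085·T) = 0.4826 μm/a
  sum: 2.787 + 0.4826 → r_corr = 3.269 μm/a
Long-term exponent b (ISO 9224 Table 2, B1) = 0.813
  D(9) = 3.269 × 9^0.813 = 3.269 × 5.968 = 19.51 μm
  Mass loss = 19.51 μm × 7.14 g/cm³ = 139.3 g·m⁻²

D(9) = 139 g·m⁻²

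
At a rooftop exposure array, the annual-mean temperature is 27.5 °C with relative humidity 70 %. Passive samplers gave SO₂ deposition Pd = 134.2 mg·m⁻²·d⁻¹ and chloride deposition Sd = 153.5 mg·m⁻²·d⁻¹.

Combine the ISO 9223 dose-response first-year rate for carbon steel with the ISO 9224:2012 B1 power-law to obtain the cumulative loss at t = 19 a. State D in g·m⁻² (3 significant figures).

D(19) = 3.87e+03 g·m⁻²

carbon steel: T>10 °C ⇒ hinge -0.054·(27.5−10) = -0.9450
  Pd branch = 1.77·Pd^0.52·e^(0.02·RH+f) = 35.65 μm/a
  Cl⁻ term: 0.102·153.5^0.62·exp(0.033·70+0.04·27.5) = 69.97
  r_corr = 35.65 + 69.97 = 105.6 μm/a
Power-law: D(19) = r_corr · 19^0.523
  D(19) = 105.6 × 19^0.523 = 105.6 × 4.664 = 492.6 μm
  Mass loss = 492.6 μm × 7.85 g/cm³ = 3867 g·m⁻²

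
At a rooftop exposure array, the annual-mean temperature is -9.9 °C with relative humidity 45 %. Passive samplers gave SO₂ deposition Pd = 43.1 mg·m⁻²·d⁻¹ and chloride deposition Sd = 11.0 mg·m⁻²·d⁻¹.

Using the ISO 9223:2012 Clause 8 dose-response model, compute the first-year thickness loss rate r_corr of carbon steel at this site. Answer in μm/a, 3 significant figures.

r_corr = 2.90 μm/a

carbon steel: T≤10 °C ⇒ hinge +0.150·(-9.9−10) = -2.9850
  Pd branch = 1.77·Pd^0.52·e^(0.02·RH+f) = 1.557 μm/a
  Cl⁻ term: 0.102·11.0^0.62·exp(0.033·45+0.04·-9.9) = 1.34
  r_corr = 1.557 + 1.34 = 2.898 μm/a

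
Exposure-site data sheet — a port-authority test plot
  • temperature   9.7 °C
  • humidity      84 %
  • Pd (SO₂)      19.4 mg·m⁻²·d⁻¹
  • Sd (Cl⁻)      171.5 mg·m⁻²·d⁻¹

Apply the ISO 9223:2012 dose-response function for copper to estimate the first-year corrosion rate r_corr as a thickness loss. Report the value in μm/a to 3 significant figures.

r_corr = 2.93 μm/a

copper: T≤10 °C ⇒ hinge +0.126·(9.7−10) = -0.0378
  Pd branch = 0.0053·Pd^0.26·e^(0.059·RH+f) = 1.567 μm/a
  Sd branch = 0.01025·Sd^0.27·e^(0.036·RH+0.049·T) = 1.361 μm/a
  sum: 1.567 + 1.361 → r_corr = 2.927 μm/a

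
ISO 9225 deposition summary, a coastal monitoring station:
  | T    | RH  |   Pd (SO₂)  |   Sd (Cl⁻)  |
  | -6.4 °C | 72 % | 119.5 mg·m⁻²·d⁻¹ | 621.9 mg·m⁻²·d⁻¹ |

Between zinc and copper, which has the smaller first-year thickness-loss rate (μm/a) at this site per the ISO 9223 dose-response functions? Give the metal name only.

zinc: temperature factor f = +0.038·(-16.4) = -0.6232
  sulphur-dioxide contribution → 1.557 μm/a
  chloride contribution → 0.7069 μm/a
  ⇒ r_corr(zinc) = 2.264 μm/a
copper: T≤10 °C ⇒ hinge +0.126·(-6.4−10) = -2.0664
  sulphur-dioxide contribution → 0.1629 μm/a
  chloride contribution → 0.5682 μm/a
  total first-year rate 0.7311 μm/a
Ordering by μm/a: zinc (2.26) > copper (0.731)

copper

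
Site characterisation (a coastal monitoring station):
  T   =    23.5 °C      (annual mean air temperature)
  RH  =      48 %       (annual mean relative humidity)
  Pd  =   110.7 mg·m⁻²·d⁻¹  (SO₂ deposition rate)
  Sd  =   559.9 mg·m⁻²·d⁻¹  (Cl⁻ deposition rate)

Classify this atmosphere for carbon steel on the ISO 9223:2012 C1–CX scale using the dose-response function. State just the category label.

carbon steel: T>10 °C ⇒ hinge -0.054·(23.5−10) = -0.7290
  sulphur-dioxide contribution → 25.78 μm/a
  chloride contribution → 64.36 μm/a
  total first-year rate 90.13 μm/a
90.1 μm/a falls in (80, 200] for carbon steel → category C5

C5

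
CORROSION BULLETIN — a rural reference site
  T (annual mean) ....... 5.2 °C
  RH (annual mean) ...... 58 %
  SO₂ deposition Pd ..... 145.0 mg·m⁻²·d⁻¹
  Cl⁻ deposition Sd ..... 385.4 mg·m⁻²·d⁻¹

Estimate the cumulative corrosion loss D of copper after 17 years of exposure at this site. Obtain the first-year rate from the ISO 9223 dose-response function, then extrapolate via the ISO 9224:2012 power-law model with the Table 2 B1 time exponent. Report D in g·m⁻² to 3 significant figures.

copper: f(T) = +0.126·(T−10) [T≤10 °C] = -0.6048
  Pd branch = 0.0053·Pd^0.26·e^(0.059·RH+f) = 0.3234 μm/a
  Cl⁻ term: 0.01025·385.4^0.27·exp(0.036·58+0.049·5.2) = 0.5326
  sum: 0.3234 + 0.5326 → r_corr = 0.856 μm/a
Long-term exponent b (ISO 9224 Table 2, B1) = 0.667
  D(17) = 0.856 × 17^0.667 = 0.856 × 6.618 = 5.665 μm
  Mass loss = 5.665 μm × 8.96 g/cm³ = 50.75 g·m⁻²

D(17) = 50.8 g·m⁻²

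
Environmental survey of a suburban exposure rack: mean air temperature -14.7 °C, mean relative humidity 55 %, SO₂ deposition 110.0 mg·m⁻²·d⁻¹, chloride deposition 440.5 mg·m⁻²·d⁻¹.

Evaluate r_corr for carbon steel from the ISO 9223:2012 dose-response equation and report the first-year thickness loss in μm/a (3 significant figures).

carbon steel: f(T) = +0.150·(T−10) [T≤10 °C] = -3.7050
  SO₂ term: 1.77·110.0^0.52·exp(0.02·55-3.7050) = 1.507
  Sd branch = 0.102·Sd^0.62·e^(0.033·RH+0.04·T) = 15.16 μm/a
  sum: 1.507 + 15.16 → r_corr = 16.67 μm/a

r_corr = 16.7 μm/a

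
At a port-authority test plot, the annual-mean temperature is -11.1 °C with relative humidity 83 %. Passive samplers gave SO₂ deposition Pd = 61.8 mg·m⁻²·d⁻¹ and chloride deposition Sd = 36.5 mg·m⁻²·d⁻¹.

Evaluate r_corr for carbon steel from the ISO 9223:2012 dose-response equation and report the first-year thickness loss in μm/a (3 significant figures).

carbon steel: T≤10 °C ⇒ hinge +0.150·(-11.1−10) = -3.1650
  sulphur-dioxide contribution → 3.355 μm/a
  chloride contribution → 9.417 μm/a
  total first-year rate 12.77 μm/a

r_corr = 12.8 μm/a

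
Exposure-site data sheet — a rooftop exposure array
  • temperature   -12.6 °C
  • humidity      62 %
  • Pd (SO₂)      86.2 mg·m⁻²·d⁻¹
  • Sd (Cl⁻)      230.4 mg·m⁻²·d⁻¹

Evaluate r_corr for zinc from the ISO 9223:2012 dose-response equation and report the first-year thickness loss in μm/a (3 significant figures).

r_corr = 0.891 μm/a

zinc: temperature factor f = +0.038·(-22.6) = -0.8588
  sulphur-dioxide contribution → 0.6727 μm/a
  chloride contribution → 0.2187 μm/a
  total first-year rate 0.8915 μm/a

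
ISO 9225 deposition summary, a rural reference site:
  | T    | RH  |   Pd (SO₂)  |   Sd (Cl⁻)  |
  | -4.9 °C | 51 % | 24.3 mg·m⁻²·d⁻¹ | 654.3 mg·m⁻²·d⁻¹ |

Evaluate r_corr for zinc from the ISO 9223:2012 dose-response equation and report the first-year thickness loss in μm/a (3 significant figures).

r_corr = 1.01 μm/a

zinc: T≤10 °C ⇒ hinge +0.038·(-4.9−10) = -0.5662
  Pd branch = 0.0129·Pd^0.44·e^(0.046·RH+f) = 0.3113 μm/a
  Sd branch = 0.0175·Sd^0.57·e^(0.008·RH+0.085·T) = 0.6988 μm/a
  r_corr = 0.3113 + 0.6988 = 1.01 μm/a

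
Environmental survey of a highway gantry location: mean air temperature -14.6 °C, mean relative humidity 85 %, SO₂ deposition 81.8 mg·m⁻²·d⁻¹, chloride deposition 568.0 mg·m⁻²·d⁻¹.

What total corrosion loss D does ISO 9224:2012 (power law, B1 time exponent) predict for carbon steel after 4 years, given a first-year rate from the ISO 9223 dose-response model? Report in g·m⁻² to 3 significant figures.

carbon steel: T≤10 °C ⇒ hinge +0.150·(-14.6−10) = -3.6900
  SO₂ term: 1.77·81.8^0.52·exp(0.02·85-3.6900) = 2.39
  Cl⁻ term: 0.102·568.0^0.62·exp(0.033·85+0.04·-14.6) = 47.96
  sum: 2.39 + 47.96 → r_corr = 50.35 μm/a
Long-term exponent b (ISO 9224 Table 2, B1) = 0.523
  D(4) = 50.35 × 4^0.523 = 50.35 × 2.065 = 104 μm
  Mass loss = 104 μm × 7.85 g/cm³ = 816.1 g·m⁻²

D(4) = 816 g·m⁻²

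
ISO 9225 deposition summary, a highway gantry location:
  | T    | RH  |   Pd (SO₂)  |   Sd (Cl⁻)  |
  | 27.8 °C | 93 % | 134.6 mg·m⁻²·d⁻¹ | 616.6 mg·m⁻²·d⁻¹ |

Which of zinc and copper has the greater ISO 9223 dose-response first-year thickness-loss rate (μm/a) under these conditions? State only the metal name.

zinc

zinc: T>10 °C ⇒ hinge -0.071·(27.8−10) = -1.2638
  sulphur-dioxide contribution → 2.272 μm/a
  chloride contribution → 15.23 μm/a
  ⇒ r_corr(zinc) = 17.5 μm/a
copper: temperature factor f = -0.080·(17.8) = -1.4240
  sulphur-dioxide contribution → 1.102 μm/a
  chloride contribution → 6.451 μm/a
  total first-year rate 7.554 μm/a
Ordering by μm/a: zinc (17.5) > copper (7.55)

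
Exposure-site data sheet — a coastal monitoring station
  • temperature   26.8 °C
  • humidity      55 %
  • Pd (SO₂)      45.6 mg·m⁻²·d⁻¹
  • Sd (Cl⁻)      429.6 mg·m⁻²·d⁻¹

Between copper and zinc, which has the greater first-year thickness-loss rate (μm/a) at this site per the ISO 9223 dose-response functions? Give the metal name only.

copper: f(T) = -0.080·(T−10) [T>10 °C] = -1.3440
  SO₂ term: 0.0053·45.6^0.26·exp(0.059·55-1.3440) = 0.09576
  Cl⁻ term: 0.01025·429.6^0.27·exp(0.036·55+0.049·26.8) = 1.419
  r_corr = 0.09576 + 1.419 = 1.514 μm/a
zinc: f(T) = -0.071·(T−10) [T>10 °C] = -1.1928
  SO₂ term: 0.0129·45.6^0.44·exp(0.046·55-1.1928) = 0.2638
  Cl⁻ term: 0.0175·429.6^0.57·exp(0.008·55+0.085·26.8) = 8.4
  sum: 0.2638 + 8.4 → r_corr = 8.664 μm/a
Ordering by μm/a: zinc (8.66) > copper (1.51)

zinc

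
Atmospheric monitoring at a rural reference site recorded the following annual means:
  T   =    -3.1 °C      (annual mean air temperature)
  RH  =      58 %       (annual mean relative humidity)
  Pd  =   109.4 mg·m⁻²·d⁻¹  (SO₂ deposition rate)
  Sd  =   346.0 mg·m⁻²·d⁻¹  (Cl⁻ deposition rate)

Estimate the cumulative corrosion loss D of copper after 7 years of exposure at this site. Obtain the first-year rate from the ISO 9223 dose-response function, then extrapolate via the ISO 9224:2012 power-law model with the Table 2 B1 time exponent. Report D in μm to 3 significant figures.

D(7) = 1.65 μm

copper: T≤10 °C ⇒ hinge +0.126·(-3.1−10) = -1.6506
  SO₂ term: 0.0053·109.4^0.26·exp(0.059·58-1.6506) = 0.1056
  Sd branch = 0.01025·Sd^0.27·e^(0.036·RH+0.049·T) = 0.3444 μm/a
  sum: 0.1056 + 0.3444 → r_corr = 0.4501 μm/a
Long-term exponent b (ISO 9224 Table 2, B1) = 0.667
  D(7) = 0.4501 × 7^0.667 = 0.4501 × 3.662 = 1.648 μm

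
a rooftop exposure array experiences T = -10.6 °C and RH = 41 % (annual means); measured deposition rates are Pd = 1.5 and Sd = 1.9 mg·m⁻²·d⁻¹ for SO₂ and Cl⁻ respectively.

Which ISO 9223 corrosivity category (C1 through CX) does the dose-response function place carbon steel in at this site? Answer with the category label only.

carbon steel: temperature factor f = +0.150·(-20.6) = -3.0900
  Pd branch = 1.77·Pd^0.52·e^(0.02·RH+f) = 0.2258 μm/a
  Sd branch = 0.102·Sd^0.62·e^(0.033·RH+0.04·T) = 0.3845 μm/a
  sum: 0.2258 + 0.3845 → r_corr = 0.6103 μm/a
ISO 9223 Table 2 (carbon steel): 0 < 0.61 ≤ 1.3 μm/a ⇒ C1

C1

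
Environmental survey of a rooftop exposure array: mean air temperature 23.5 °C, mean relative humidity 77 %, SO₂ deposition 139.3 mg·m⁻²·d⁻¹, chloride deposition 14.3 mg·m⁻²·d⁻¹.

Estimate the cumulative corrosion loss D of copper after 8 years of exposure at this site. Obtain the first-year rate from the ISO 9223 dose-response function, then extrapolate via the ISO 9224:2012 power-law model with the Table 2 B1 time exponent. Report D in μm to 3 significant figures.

D(8) = 6.70 μm

copper: T>10 °C ⇒ hinge -0.080·(23.5−10) = -1.0800
  Pd branch = 0.0053·Pd^0.26·e^(0.059·RH+f) = 0.6105 μm/a
  Cl⁻ term: 0.01025·14.3^0.27·exp(0.036·77+0.049·23.5) = 1.063
  sum: 0.6105 + 1.063 → r_corr = 1.674 μm/a
ISO 9224: D(t) = r_corr · t^b with b = 0.667 (copper, B1)
  D(8) = 1.674 × 8^0.667 = 1.674 × 4.003 = 6.699 μm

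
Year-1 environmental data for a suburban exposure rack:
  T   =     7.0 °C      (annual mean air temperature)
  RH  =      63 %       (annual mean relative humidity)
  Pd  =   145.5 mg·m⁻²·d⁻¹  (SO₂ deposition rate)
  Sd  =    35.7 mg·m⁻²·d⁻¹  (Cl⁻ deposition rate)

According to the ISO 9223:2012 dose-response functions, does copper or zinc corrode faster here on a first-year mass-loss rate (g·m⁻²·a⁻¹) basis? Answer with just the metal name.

zinc

copper: temperature factor f = +0.126·(-3.0) = -0.3780
  sulphur-dioxide contribution → 0.5454 μm/a
  chloride contribution → 0.3663 μm/a
  ⇒ r_corr(copper) = 0.9118 μm/a
  mass loss = 0.9118 μm/a × 8.96 g/cm³ = 8.169 g·m⁻²·a⁻¹
zinc: T≤10 °C ⇒ hinge +0.038·(7.0−10) = -0.1140
  sulphur-dioxide contribution → 1.868 μm/a
  chloride contribution → 0.403 μm/a
  ⇒ r_corr(zinc) = 2.271 μm/a
  mass loss = 2.271 μm/a × 7.14 g/cm³ = 16.21 g·m⁻²·a⁻¹
Ordering by g·m⁻²·a⁻¹: zinc (16.2) > copper (8.17)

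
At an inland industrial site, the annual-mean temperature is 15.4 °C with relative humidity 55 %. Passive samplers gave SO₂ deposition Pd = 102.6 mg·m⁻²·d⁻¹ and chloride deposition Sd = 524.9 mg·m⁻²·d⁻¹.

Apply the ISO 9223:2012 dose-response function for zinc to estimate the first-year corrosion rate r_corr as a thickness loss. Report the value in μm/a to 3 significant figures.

r_corr = 4.42 μm/a

zinc: f(T) = -0.071·(T−10) [T>10 °C] = -0.3834
  sulphur-dioxide contribution → 0.8467 μm/a
  chloride contribution → 3.573 μm/a
  total first-year rate 4.42 μm/a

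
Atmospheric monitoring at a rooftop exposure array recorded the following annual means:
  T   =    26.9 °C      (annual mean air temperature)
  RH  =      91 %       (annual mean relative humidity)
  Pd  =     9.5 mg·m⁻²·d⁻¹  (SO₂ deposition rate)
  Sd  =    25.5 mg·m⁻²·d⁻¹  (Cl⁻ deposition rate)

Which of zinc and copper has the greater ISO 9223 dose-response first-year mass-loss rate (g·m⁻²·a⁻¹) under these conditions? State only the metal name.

zinc: f(T) = -0.071·(T−10) [T>10 °C] = -1.1999
  SO₂ term: 0.0129·9.5^0.44·exp(0.046·91-1.1999) = 0.6881
  Sd branch = 0.0175·Sd^0.57·e^(0.008·RH+0.085·T) = 2.259 μm/a
  sum: 0.6881 + 2.259 → r_corr = 2.947 μm/a
  mass loss = 2.947 μm/a × 7.14 g/cm³ = 21.04 g·m⁻²·a⁻¹
copper: temperature factor f = -0.080·(16.9) = -1.3520
  Pd branch = 0.0053·Pd^0.26·e^(0.059·RH+f) = 0.5285 μm/a
  Cl⁻ term: 0.01025·25.5^0.27·exp(0.036·91+0.049·26.9) = 2.43
  sum: 0.5285 + 2.43 → r_corr = 2.959 μm/a
  mass loss = 2.959 μm/a × 8.96 g/cm³ = 26.51 g·m⁻²·a⁻¹
Ordering by g·m⁻²·a⁻¹: copper (26.5) > zinc (21)

copper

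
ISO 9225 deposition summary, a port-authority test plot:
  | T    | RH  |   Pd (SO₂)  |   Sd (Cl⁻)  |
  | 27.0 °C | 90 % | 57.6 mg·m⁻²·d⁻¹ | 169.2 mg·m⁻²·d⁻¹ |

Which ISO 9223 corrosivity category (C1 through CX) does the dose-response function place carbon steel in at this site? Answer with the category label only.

C5

carbon steel: temperature factor f = -0.054·(17.0) = -0.9180
  sulphur-dioxide contribution → 35.19 μm/a
  chloride contribution → 141 μm/a
  ⇒ r_corr(carbon steel) = 176.2 μm/a
Category bounds: 80…200 μm/a bracket r_corr ⇒ C5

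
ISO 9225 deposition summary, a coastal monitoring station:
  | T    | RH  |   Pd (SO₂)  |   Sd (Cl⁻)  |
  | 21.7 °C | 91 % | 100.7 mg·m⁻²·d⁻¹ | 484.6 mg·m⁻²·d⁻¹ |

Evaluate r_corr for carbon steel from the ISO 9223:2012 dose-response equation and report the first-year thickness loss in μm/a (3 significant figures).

carbon steel: T>10 °C ⇒ hinge -0.054·(21.7−10) = -0.6318
  SO₂ term: 1.77·100.7^0.52·exp(0.02·91-0.6318) = 63.91
  Cl⁻ term: 0.102·484.6^0.62·exp(0.033·91+0.04·21.7) = 226.3
  r_corr = 63.91 + 226.3 = 290.2 μm/a

r_corr = 290 μm/a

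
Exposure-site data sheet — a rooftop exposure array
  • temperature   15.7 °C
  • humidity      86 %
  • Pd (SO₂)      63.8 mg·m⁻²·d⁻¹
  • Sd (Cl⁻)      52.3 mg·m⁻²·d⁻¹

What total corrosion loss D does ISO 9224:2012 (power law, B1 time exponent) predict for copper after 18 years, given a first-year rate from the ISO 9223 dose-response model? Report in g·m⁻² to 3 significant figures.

D(18) = 185 g·m⁻²

copper: temperature factor f = -0.080·(5.7) = -0.4560
  sulphur-dioxide contribution → 1.582 μm/a
  chloride contribution → 1.424 μm/a
  ⇒ r_corr(copper) = 3.005 μm/a
Power-law: D(18) = r_corr · 18^0.667
  D(18) = 3.005 × 18^0.667 = 3.005 × 6.875 = 20.66 μm
  Mass loss = 20.66 μm × 8.96 g/cm³ = 185.1 g·m⁻²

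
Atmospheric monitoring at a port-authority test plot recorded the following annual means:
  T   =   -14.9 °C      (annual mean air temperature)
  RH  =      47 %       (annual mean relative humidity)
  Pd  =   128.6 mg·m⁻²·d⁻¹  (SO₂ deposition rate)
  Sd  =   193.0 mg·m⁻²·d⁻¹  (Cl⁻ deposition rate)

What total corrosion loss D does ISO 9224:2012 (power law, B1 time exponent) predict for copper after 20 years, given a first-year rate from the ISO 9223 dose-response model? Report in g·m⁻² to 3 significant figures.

copper: f(T) = +0.126·(T−10) [T≤10 °C] = -3.1374
  SO₂ term: 0.0053·128.6^0.26·exp(0.059·47-3.1374) = 0.01301
  Cl⁻ term: 0.01025·193.0^0.27·exp(0.036·47+0.049·-14.9) = 0.1111
  sum: 0.01301 + 0.1111 → r_corr = 0.1241 μm/a
Long-term exponent b (ISO 9224 Table 2, B1) = 0.667
  D(20) = 0.1241 × 20^0.667 = 0.1241 × 7.375 = 0.9151 μm
  Mass loss = 0.9151 μm × 8.96 g/cm³ = 8.2 g·m⁻²

D(20) = 8.20 g·m⁻²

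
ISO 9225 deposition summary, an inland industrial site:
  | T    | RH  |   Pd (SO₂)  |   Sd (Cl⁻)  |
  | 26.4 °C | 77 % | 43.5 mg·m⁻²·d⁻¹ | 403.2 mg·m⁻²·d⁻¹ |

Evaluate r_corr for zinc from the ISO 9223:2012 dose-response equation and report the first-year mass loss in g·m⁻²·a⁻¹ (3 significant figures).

r_corr = 71.9 g·m⁻²·a⁻¹

zinc: temperature factor f = -0.071·(16.4) = -1.1644
  Pd branch = 0.0129·Pd^0.44·e^(0.046·RH+f) = 0.7313 μm/a
  Cl⁻ term: 0.0175·403.2^0.57·exp(0.008·77+0.085·26.4) = 9.338
  r_corr = 0.7313 + 9.338 = 10.07 μm/a
Convert to mass loss: 10.07 μm/a × 7.14 g/cm³ = 71.9 g·m⁻²·a⁻¹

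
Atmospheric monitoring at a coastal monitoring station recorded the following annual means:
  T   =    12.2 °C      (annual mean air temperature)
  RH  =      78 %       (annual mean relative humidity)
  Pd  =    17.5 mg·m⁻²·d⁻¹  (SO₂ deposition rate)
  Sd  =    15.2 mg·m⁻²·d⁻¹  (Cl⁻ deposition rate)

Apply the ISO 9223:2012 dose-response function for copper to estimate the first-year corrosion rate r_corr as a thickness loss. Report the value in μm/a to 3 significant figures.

copper: temperature factor f = -0.080·(2.2) = -0.1760
  SO₂ term: 0.0053·17.5^0.26·exp(0.059·78-0.1760) = 0.9325
  Sd branch = 0.01025·Sd^0.27·e^(0.036·RH+0.049·T) = 0.6441 μm/a
  sum: 0.9325 + 0.6441 → r_corr = 1.577 μm/a

r_corr = 1.58 μm/a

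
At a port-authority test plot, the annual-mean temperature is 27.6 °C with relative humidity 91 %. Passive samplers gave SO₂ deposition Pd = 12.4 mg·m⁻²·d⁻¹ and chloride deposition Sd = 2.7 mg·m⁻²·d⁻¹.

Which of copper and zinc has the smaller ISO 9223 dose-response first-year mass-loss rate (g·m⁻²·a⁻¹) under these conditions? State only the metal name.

zinc

copper: temperature factor f = -0.080·(17.6) = -1.4080
  sulphur-dioxide contribution → 0.5356 μm/a
  chloride contribution → 1.372 μm/a
  total first-year rate 1.907 μm/a
  mass loss = 1.907 μm/a × 8.96 g/cm³ = 17.09 g·m⁻²·a⁻¹
zinc: f(T) = -0.071·(T−10) [T>10 °C] = -1.2496
  sulphur-dioxide contribution → 0.7361 μm/a
  chloride contribution → 0.6667 μm/a
  ⇒ r_corr(zinc) = 1.403 μm/a
  mass loss = 1.403 μm/a × 7.14 g/cm³ = 10.02 g·m⁻²·a⁻¹
Ordering by g·m⁻²·a⁻¹: copper (17.1) > zinc (10)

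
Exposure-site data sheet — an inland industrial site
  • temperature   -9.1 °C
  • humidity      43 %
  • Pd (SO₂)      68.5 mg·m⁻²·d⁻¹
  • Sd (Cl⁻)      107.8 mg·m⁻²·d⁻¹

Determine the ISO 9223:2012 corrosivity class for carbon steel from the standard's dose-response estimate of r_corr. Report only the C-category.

carbon steel: temperature factor f = +0.150·(-19.1) = -2.8650
  Pd branch = 1.77·Pd^0.52·e^(0.02·RH+f) = 2.147 μm/a
  Sd branch = 0.102·Sd^0.62·e^(0.033·RH+0.04·T) = 5.333 μm/a
  r_corr = 2.147 + 5.333 = 7.48 μm/a
7.48 μm/a falls in (1.3, 25] for carbon steel → category C2

C2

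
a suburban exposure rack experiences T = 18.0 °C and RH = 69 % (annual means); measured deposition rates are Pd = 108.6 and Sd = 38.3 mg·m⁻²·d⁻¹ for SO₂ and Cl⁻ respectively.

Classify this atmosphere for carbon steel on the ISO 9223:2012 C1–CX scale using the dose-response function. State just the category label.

carbon steel: temperature factor f = -0.054·(8.0) = -0.4320
  Pd branch = 1.77·Pd^0.52·e^(0.02·RH+f) = 52.28 μm/a
  Sd branch = 0.102·Sd^0.62·e^(0.033·RH+0.04·T) = 19.58 μm/a
  r_corr = 52.28 + 19.58 = 71.86 μm/a
ISO 9223 Table 2 (carbon steel): 50 < 71.9 ≤ 80 μm/a ⇒ C4

C4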